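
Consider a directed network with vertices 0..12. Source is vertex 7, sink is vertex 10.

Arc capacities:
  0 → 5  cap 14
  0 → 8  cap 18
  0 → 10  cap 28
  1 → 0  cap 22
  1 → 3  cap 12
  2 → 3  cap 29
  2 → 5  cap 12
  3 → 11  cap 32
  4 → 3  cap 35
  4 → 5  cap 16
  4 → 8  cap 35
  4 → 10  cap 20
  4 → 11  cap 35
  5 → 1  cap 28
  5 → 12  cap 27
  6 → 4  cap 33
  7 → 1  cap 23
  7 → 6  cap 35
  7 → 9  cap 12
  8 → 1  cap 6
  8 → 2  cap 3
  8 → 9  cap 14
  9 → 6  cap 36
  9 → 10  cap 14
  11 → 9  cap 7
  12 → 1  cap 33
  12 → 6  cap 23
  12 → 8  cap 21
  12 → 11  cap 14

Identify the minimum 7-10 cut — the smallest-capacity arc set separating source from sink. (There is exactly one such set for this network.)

augment #1: 7→9→10 push 12
augment #2: 7→1→0→10 push 22
augment #3: 7→6→4→10 push 20
augment #4: 7→1→3→11→9→10 push 1
augment #5: 7→6→4→8→9→10 push 1
max flow = 56; residual-reachable set from 7 gives S-side
cut edges (S→T): {(1,0), (4,10), (9,10)} total cap 56

Min-cut arcs: {(1,0), (4,10), (9,10)} (total capacity 56)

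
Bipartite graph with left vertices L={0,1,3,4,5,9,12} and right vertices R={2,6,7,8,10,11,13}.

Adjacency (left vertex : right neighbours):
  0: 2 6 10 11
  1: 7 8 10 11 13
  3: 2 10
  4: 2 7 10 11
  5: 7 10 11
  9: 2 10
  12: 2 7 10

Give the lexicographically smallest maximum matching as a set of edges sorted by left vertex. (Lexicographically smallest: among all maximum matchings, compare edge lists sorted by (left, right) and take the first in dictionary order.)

|M| = 6 (so the lex-smallest maximum matching has 6 edges)
process left vertices in ascending order; for each, take the smallest-labelled available neighbour that still permits 6 edges overall, or leave it unmatched if none does
lex-smallest matching: {0-6, 1-8, 3-2, 4-7, 5-11, 9-10}

Lex-smallest maximum matching: {(0,6), (1,8), (3,2), (4,7), (5,11), (9,10)}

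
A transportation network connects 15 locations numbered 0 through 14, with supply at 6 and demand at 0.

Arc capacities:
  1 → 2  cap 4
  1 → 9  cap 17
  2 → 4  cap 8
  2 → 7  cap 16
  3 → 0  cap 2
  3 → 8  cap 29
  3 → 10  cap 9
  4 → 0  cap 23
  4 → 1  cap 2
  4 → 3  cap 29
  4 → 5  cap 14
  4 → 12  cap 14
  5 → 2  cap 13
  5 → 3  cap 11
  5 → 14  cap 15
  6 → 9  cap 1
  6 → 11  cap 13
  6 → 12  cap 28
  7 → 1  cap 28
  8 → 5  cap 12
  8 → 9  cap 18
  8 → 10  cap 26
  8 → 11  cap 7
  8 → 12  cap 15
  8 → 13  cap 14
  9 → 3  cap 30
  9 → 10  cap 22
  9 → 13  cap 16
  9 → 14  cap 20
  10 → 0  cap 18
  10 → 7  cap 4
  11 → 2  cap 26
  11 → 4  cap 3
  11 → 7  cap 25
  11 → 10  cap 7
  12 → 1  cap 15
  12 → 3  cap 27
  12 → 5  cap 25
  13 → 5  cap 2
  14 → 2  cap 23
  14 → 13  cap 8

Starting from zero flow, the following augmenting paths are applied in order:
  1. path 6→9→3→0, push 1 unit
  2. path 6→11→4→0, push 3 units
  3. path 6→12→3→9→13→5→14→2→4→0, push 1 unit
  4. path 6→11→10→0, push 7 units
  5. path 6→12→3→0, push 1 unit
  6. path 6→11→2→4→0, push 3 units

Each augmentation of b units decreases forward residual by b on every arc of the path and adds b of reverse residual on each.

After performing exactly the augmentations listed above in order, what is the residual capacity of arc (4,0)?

Residual capacity of (4,0): 16

after path 1 (6→9→3→0, push 1): res(4,0)=23
after path 2 (6→11→4→0, push 3): res(4,0)=20
after path 3 (6→12→3→9→13→5→14→2→4→0, push 1): res(4,0)=19
after path 4 (6→11→10→0, push 7): res(4,0)=19
after path 5 (6→12→3→0, push 1): res(4,0)=19
after path 6 (6→11→2→4→0, push 3): res(4,0)=16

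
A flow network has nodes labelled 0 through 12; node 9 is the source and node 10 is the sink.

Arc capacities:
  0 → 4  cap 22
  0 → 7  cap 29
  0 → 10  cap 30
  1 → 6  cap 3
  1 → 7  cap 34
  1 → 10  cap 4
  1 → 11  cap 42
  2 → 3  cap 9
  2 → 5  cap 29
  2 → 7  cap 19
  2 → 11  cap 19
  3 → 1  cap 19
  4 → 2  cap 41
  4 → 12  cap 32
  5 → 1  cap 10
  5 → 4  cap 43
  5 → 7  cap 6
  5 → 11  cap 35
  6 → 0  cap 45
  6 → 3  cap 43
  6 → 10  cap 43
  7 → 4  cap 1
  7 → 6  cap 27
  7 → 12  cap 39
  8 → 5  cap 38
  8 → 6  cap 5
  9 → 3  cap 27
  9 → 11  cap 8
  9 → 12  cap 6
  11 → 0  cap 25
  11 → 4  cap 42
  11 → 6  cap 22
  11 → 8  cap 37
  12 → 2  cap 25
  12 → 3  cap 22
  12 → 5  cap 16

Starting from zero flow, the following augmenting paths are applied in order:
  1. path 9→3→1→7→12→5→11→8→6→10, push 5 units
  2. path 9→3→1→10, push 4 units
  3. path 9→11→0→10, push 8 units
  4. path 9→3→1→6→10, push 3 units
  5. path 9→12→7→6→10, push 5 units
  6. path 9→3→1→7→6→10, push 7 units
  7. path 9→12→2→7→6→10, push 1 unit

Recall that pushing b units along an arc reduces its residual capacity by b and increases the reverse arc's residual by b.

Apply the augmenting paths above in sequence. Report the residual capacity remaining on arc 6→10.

Residual capacity of (6,10): 22

after path 1 (9→3→1→7→12→5→11→8→6→10, push 5): res(6,10)=38
after path 2 (9→3→1→10, push 4): res(6,10)=38
after path 3 (9→11→0→10, push 8): res(6,10)=38
after path 4 (9→3→1→6→10, push 3): res(6,10)=35
after path 5 (9→12→7→6→10, push 5): res(6,10)=30
after path 6 (9→3→1→7→6→10, push 7): res(6,10)=23
after path 7 (9→12→2→7→6→10, push 1): res(6,10)=22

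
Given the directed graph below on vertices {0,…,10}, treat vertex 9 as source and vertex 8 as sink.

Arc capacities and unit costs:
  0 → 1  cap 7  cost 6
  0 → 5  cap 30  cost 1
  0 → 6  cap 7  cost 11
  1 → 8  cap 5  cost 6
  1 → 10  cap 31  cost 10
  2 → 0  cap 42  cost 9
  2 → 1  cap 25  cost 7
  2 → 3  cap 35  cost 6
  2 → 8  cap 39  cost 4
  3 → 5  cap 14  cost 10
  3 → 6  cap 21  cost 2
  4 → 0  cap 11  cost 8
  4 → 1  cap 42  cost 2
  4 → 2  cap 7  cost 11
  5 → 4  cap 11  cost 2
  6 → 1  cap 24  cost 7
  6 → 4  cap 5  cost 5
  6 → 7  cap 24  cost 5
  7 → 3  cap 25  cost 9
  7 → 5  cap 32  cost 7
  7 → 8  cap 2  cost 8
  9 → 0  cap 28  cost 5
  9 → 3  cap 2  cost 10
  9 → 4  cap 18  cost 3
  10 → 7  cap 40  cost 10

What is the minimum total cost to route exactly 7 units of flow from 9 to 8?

shortest-cost path #1: 9→4→1→8 push 5 @ unit cost 11 (adds 55)
shortest-cost path #2: 9→4→2→8 push 2 @ unit cost 18 (adds 36)
total cost = 91

Minimum cost for 7 units: 91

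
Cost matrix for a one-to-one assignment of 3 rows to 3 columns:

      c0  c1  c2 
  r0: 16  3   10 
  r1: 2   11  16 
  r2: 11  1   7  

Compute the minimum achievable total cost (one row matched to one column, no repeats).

optimal assignment: row0→col1 (cost 3), row1→col0 (cost 2), row2→col2 (cost 7)
total = 3 + 2 + 7 = 12

Minimum assignment cost: 12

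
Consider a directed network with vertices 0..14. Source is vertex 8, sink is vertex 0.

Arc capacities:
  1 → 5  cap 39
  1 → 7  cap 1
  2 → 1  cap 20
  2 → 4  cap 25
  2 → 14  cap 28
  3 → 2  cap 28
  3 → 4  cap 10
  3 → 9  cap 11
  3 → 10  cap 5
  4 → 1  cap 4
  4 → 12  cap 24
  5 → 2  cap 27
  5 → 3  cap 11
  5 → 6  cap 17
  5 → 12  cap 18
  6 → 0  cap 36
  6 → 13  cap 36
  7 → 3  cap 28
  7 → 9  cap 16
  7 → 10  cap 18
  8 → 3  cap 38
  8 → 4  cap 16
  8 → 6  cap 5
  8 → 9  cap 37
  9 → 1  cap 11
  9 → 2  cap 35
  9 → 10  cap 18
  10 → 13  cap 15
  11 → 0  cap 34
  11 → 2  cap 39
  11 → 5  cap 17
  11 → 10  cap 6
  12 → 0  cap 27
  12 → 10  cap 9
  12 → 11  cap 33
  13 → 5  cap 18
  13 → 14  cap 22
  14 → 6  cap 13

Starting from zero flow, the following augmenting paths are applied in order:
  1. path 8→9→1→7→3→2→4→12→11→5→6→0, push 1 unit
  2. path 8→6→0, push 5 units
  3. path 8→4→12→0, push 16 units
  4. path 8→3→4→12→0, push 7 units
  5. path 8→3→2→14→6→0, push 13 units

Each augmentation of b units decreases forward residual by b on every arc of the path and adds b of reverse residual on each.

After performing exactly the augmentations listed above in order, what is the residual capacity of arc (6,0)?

after path 1 (8→9→1→7→3→2→4→12→11→5→6→0, push 1): res(6,0)=35
after path 2 (8→6→0, push 5): res(6,0)=30
after path 3 (8→4→12→0, push 16): res(6,0)=30
after path 4 (8→3→4→12→0, push 7): res(6,0)=30
after path 5 (8→3→2→14→6→0, push 13): res(6,0)=17

Residual capacity of (6,0): 17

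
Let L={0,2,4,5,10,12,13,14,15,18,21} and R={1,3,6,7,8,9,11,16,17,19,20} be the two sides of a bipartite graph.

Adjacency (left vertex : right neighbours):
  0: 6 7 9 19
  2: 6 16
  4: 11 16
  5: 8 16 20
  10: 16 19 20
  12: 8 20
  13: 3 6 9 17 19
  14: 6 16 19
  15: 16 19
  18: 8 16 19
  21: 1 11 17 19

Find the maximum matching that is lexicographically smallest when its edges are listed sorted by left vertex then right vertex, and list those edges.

Lex-smallest maximum matching: {(0,7), (2,6), (4,11), (5,8), (10,16), (12,20), (13,3), (14,19), (21,1)}

|M| = 9 (so the lex-smallest maximum matching has 9 edges)
process left vertices in ascending order; for each, take the smallest-labelled available neighbour that still permits 9 edges overall, or leave it unmatched if none does
lex-smallest matching: {0-7, 2-6, 4-11, 5-8, 10-16, 12-20, 13-3, 14-19, 21-1}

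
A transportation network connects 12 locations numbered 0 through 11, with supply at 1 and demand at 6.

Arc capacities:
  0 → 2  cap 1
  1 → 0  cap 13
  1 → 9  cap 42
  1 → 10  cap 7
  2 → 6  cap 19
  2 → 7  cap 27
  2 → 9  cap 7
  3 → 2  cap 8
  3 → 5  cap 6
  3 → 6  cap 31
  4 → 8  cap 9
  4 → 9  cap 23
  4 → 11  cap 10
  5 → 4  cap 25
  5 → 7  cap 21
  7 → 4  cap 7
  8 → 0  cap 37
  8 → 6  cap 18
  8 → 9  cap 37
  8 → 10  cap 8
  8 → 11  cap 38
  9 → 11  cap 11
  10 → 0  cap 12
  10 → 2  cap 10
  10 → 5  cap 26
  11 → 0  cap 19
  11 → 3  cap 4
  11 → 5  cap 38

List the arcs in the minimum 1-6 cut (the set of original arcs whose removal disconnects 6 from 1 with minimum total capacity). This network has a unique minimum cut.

Min-cut arcs: {(0,2), (1,10), (9,11)} (total capacity 19)

augment #1: 1→0→2→6 push 1
augment #2: 1→10→2→6 push 7
augment #3: 1→9→11→3→6 push 4
augment #4: 1→9→11→5→4→8→6 push 7
max flow = 19; residual-reachable set from 1 gives S-side
cut edges (S→T): {(0,2), (1,10), (9,11)} total cap 19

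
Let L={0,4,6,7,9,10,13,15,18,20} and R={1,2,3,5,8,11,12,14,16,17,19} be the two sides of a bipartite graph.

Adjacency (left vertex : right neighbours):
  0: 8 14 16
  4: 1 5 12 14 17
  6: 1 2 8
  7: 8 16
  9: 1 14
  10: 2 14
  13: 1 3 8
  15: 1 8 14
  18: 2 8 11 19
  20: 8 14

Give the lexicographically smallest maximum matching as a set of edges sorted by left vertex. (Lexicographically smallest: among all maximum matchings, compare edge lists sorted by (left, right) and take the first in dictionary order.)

|M| = 8 (so the lex-smallest maximum matching has 8 edges)
process left vertices in ascending order; for each, take the smallest-labelled available neighbour that still permits 8 edges overall, or leave it unmatched if none does
lex-smallest matching: {0-8, 4-5, 6-1, 7-16, 9-14, 10-2, 13-3, 18-11}

Lex-smallest maximum matching: {(0,8), (4,5), (6,1), (7,16), (9,14), (10,2), (13,3), (18,11)}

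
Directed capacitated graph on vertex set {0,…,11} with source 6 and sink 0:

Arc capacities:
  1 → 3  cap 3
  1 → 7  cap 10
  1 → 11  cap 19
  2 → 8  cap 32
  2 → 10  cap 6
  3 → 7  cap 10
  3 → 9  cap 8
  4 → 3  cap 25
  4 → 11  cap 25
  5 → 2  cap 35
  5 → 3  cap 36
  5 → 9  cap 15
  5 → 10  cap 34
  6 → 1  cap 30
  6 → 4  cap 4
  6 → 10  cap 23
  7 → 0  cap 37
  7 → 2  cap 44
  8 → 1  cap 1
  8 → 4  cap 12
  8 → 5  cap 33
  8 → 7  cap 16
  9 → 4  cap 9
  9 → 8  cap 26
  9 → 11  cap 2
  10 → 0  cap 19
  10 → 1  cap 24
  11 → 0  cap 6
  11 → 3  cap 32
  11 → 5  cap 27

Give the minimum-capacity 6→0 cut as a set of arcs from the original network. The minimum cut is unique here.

Min-cut arcs: {(1,3), (1,7), (1,11), (6,4), (10,0)} (total capacity 55)

augment #1: 6→10→0 push 19
augment #2: 6→1→7→0 push 10
augment #3: 6→1→11→0 push 6
augment #4: 6→1→3→7→0 push 3
augment #5: 6→4→3→7→0 push 4
augment #6: 6→1→11→3→7→0 push 3
augment #7: 6→1→11→3→9→8→7→0 push 8
augment #8: 6→10→1→11→5→2→8→7→0 push 2
max flow = 55; residual-reachable set from 6 gives S-side
cut edges (S→T): {(1,3), (1,7), (1,11), (6,4), (10,0)} total cap 55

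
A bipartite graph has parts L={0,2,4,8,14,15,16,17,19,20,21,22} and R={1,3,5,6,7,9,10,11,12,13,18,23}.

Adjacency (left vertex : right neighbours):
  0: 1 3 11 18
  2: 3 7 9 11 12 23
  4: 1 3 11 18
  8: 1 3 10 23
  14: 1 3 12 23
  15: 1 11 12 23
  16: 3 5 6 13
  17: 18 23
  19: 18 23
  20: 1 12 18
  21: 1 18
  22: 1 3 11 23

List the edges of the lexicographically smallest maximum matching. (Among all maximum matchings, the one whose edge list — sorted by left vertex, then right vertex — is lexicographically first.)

|M| = 9 (so the lex-smallest maximum matching has 9 edges)
process left vertices in ascending order; for each, take the smallest-labelled available neighbour that still permits 9 edges overall, or leave it unmatched if none does
lex-smallest matching: {0-1, 2-7, 4-3, 8-10, 14-12, 15-11, 16-5, 17-18, 19-23}

Lex-smallest maximum matching: {(0,1), (2,7), (4,3), (8,10), (14,12), (15,11), (16,5), (17,18), (19,23)}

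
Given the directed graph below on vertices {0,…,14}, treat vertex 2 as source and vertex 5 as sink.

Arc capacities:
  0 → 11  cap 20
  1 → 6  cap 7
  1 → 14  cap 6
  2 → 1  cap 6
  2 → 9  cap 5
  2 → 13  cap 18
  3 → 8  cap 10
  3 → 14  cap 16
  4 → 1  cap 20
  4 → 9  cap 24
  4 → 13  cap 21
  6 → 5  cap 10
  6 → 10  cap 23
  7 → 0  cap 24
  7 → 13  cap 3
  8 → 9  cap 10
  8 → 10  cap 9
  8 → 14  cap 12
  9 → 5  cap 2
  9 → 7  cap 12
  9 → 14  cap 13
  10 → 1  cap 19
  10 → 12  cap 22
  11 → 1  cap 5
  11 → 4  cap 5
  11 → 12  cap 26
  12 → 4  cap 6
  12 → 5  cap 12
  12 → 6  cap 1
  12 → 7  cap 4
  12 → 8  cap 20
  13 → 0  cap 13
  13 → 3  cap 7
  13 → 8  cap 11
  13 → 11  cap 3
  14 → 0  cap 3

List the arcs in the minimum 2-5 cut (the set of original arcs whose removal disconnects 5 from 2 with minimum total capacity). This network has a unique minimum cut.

Min-cut arcs: {(1,6), (9,5), (12,5), (12,6)} (total capacity 22)

augment #1: 2→9→5 push 2
augment #2: 2→1→6→5 push 6
augment #3: 2→13→11→12→5 push 3
augment #4: 2→13→0→11→12→5 push 9
augment #5: 2→13→0→11→1→6→5 push 1
augment #6: 2→13→0→11→12→6→5 push 1
max flow = 22; residual-reachable set from 2 gives S-side
cut edges (S→T): {(1,6), (9,5), (12,5), (12,6)} total cap 22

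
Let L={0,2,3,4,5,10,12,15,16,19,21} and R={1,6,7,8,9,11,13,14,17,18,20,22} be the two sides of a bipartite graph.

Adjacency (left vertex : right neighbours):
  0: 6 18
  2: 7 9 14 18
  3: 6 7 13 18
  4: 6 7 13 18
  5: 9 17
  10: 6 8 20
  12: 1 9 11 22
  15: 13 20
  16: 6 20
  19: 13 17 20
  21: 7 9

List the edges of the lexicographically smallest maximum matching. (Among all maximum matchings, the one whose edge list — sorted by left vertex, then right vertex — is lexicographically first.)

|M| = 10 (so the lex-smallest maximum matching has 10 edges)
process left vertices in ascending order; for each, take the smallest-labelled available neighbour that still permits 10 edges overall, or leave it unmatched if none does
lex-smallest matching: {0-6, 2-14, 3-7, 4-18, 5-9, 10-8, 12-1, 15-13, 16-20, 19-17}

Lex-smallest maximum matching: {(0,6), (2,14), (3,7), (4,18), (5,9), (10,8), (12,1), (15,13), (16,20), (19,17)}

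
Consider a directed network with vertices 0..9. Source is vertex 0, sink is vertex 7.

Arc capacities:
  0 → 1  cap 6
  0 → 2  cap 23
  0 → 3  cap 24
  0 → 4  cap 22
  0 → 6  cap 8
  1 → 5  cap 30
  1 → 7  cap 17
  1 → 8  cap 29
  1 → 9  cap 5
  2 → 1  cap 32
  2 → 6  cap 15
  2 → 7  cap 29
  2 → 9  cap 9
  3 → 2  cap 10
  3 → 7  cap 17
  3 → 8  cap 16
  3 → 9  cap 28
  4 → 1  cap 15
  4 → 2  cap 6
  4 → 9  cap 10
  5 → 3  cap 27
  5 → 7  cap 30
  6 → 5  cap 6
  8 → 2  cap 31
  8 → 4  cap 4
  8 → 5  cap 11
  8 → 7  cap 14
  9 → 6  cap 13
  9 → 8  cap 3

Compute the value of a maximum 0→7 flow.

augment #1: 0→1→7 bottleneck 6, total now 6
augment #2: 0→2→7 bottleneck 23, total now 29
augment #3: 0→3→7 bottleneck 17, total now 46
augment #4: 0→3→2→7 bottleneck 6, total now 52
augment #5: 0→3→8→7 bottleneck 1, total now 53
augment #6: 0→4→1→7 bottleneck 11, total now 64
augment #7: 0→6→5→7 bottleneck 6, total now 70
augment #8: 0→4→1→5→7 bottleneck 4, total now 74
augment #9: 0→4→9→8→7 bottleneck 3, total now 77
augment #10: 0→4→2→1→5→7 bottleneck 4, total now 81

Maximum flow value: 81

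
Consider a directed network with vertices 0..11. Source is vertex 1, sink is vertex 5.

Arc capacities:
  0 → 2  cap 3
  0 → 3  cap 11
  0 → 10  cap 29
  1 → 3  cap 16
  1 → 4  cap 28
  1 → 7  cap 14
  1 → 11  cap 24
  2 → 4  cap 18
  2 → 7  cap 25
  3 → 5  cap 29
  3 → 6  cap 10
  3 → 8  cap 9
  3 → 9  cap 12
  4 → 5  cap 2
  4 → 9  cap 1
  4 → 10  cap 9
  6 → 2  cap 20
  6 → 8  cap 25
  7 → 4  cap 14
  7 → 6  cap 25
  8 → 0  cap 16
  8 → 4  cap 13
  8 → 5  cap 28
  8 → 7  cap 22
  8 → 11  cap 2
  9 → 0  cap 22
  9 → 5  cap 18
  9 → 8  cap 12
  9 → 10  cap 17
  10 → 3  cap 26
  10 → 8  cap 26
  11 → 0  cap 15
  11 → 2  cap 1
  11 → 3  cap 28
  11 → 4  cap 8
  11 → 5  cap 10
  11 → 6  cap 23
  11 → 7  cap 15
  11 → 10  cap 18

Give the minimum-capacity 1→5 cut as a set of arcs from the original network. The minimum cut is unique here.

augment #1: 1→3→5 push 16
augment #2: 1→4→5 push 2
augment #3: 1→11→5 push 10
augment #4: 1→4→9→5 push 1
augment #5: 1→11→3→5 push 13
augment #6: 1→4→10→8→5 push 9
augment #7: 1→7→6→8→5 push 14
augment #8: 1→11→3→8→5 push 1
max flow = 66; residual-reachable set from 1 gives S-side
cut edges (S→T): {(1,3), (1,7), (1,11), (4,5), (4,9), (4,10)} total cap 66

Min-cut arcs: {(1,3), (1,7), (1,11), (4,5), (4,9), (4,10)} (total capacity 66)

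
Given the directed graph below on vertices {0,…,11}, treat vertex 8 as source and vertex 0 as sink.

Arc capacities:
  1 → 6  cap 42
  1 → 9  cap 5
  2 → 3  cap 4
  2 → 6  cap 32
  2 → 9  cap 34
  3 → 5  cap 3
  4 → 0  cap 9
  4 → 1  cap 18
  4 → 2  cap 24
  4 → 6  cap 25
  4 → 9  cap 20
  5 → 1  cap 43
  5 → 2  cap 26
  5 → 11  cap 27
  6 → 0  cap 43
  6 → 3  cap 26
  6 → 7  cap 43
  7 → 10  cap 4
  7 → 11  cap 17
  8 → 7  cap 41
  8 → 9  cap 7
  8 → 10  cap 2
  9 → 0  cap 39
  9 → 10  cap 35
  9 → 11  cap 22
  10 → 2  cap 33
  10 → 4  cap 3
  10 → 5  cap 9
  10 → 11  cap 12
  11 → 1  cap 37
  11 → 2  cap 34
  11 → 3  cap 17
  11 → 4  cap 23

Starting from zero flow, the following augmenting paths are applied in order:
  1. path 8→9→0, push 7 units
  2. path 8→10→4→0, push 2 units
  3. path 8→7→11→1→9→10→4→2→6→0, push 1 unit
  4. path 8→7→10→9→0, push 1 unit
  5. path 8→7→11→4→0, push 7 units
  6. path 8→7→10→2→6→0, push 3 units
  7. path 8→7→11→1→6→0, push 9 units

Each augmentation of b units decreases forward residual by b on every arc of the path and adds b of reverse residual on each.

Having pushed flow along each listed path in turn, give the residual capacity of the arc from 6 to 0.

Residual capacity of (6,0): 30

after path 1 (8→9→0, push 7): res(6,0)=43
after path 2 (8→10→4→0, push 2): res(6,0)=43
after path 3 (8→7→11→1→9→10→4→2→6→0, push 1): res(6,0)=42
after path 4 (8→7→10→9→0, push 1): res(6,0)=42
after path 5 (8→7→11→4→0, push 7): res(6,0)=42
after path 6 (8→7→10→2→6→0, push 3): res(6,0)=39
after path 7 (8→7→11→1→6→0, push 9): res(6,0)=30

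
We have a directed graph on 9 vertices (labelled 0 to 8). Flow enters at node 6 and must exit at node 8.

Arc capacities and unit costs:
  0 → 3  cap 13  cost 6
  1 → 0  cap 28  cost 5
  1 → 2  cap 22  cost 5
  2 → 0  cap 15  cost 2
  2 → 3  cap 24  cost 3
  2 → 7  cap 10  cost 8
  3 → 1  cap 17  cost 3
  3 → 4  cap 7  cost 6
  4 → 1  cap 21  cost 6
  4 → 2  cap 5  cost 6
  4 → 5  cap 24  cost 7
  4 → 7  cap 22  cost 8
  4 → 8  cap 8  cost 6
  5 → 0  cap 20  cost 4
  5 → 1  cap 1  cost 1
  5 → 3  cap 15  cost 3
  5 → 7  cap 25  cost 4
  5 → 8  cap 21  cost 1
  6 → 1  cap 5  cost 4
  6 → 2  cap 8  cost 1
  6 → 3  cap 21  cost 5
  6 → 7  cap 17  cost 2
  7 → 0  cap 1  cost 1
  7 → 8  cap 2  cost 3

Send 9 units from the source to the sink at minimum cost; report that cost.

shortest-cost path #1: 6→7→8 push 2 @ unit cost 5 (adds 10)
shortest-cost path #2: 6→2→3→4→8 push 7 @ unit cost 16 (adds 112)
total cost = 122

Minimum cost for 9 units: 122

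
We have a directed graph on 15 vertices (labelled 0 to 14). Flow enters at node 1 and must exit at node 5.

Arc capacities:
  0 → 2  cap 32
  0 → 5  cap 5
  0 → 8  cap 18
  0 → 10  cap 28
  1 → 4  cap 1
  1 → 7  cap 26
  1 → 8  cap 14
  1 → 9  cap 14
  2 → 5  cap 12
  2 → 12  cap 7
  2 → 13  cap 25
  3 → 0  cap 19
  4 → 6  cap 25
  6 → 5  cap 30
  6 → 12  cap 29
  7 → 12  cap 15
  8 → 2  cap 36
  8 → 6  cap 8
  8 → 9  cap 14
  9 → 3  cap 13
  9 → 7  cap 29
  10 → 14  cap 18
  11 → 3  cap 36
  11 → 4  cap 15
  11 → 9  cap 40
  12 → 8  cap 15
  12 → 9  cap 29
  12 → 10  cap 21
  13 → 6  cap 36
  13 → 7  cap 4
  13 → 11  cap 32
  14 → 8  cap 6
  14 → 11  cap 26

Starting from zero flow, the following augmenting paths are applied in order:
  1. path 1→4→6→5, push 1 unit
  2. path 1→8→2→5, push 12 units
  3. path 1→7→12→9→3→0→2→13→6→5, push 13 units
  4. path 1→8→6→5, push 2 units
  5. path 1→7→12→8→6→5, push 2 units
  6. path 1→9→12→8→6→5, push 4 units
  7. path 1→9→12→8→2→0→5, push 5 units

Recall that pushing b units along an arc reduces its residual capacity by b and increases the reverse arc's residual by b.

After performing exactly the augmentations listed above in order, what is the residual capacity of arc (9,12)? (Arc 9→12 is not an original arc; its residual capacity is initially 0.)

after path 1 (1→4→6→5, push 1): res(9,12)=0
after path 2 (1→8→2→5, push 12): res(9,12)=0
after path 3 (1→7→12→9→3→0→2→13→6→5, push 13): res(9,12)=13
after path 4 (1→8→6→5, push 2): res(9,12)=13
after path 5 (1→7→12→8→6→5, push 2): res(9,12)=13
after path 6 (1→9→12→8→6→5, push 4): res(9,12)=9
after path 7 (1→9→12→8→2→0→5, push 5): res(9,12)=4

Residual capacity of (9,12): 4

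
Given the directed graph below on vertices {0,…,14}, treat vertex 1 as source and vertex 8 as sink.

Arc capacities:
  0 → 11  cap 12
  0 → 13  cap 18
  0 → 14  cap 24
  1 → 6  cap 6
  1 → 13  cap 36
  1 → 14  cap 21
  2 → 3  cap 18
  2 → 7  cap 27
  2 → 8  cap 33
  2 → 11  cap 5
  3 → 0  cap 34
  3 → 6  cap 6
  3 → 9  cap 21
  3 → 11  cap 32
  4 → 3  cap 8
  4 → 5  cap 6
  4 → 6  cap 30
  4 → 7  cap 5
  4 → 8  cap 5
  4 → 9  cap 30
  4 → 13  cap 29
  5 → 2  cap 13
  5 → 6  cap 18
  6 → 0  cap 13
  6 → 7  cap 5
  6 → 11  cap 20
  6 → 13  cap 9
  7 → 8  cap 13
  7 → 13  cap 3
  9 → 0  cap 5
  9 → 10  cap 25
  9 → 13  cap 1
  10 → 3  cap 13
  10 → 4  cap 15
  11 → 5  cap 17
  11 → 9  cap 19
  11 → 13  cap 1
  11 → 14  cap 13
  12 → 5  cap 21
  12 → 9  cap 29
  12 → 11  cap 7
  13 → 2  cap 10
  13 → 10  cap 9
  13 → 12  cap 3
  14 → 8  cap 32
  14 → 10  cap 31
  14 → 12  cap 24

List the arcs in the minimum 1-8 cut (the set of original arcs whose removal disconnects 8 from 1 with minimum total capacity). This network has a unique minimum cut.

augment #1: 1→14→8 push 21
augment #2: 1→6→7→8 push 5
augment #3: 1→13→2→8 push 10
augment #4: 1→6→0→14→8 push 1
augment #5: 1→13→10→4→8 push 5
augment #6: 1→13→10→4→7→8 push 4
augment #7: 1→13→12→5→2→8 push 3
max flow = 49; residual-reachable set from 1 gives S-side
cut edges (S→T): {(1,6), (1,14), (13,2), (13,10), (13,12)} total cap 49

Min-cut arcs: {(1,6), (1,14), (13,2), (13,10), (13,12)} (total capacity 49)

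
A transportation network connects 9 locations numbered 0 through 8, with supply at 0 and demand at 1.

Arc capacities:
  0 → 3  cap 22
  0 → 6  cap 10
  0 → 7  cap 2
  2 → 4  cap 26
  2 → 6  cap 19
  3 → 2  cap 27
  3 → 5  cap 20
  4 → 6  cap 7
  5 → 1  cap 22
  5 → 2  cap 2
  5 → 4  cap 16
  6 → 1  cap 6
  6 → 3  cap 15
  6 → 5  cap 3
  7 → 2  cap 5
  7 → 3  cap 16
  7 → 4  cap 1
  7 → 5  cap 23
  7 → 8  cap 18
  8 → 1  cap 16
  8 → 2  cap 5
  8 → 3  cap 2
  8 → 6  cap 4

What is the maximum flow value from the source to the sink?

augment #1: 0→6→1 bottleneck 6, total now 6
augment #2: 0→3→5→1 bottleneck 20, total now 26
augment #3: 0→6→5→1 bottleneck 2, total now 28
augment #4: 0→7→8→1 bottleneck 2, total now 30

Maximum flow value: 30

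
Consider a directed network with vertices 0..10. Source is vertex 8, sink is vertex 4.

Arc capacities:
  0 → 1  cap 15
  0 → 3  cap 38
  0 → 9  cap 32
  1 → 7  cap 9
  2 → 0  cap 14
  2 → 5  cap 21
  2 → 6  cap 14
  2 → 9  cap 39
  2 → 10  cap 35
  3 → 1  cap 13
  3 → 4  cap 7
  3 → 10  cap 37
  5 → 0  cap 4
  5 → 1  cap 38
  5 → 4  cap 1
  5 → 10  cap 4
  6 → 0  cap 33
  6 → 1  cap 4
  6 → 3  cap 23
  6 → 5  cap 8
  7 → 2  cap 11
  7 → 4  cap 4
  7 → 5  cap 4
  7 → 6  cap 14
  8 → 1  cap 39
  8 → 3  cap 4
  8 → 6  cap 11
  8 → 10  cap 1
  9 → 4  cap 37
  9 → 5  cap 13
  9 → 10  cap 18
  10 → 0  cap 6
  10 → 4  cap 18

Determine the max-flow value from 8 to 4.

Maximum flow value: 25

augment #1: 8→3→4 bottleneck 4, total now 4
augment #2: 8→10→4 bottleneck 1, total now 5
augment #3: 8→1→7→4 bottleneck 4, total now 9
augment #4: 8→6→3→4 bottleneck 3, total now 12
augment #5: 8→6→5→4 bottleneck 1, total now 13
augment #6: 8→6→0→9→4 bottleneck 7, total now 20
augment #7: 8→1→7→2→9→4 bottleneck 5, total now 25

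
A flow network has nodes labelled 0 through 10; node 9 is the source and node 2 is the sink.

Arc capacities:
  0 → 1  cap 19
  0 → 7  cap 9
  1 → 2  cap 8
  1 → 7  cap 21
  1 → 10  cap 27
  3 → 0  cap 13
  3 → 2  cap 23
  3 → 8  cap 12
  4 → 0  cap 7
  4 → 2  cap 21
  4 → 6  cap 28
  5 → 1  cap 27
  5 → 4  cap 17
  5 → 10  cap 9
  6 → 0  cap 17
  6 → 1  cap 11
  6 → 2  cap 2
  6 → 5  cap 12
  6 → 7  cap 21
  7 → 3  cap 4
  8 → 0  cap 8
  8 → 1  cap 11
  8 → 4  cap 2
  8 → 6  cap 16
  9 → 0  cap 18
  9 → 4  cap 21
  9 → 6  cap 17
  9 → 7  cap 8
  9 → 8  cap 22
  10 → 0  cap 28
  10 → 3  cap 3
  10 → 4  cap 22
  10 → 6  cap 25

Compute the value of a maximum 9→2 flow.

augment #1: 9→4→2 bottleneck 21, total now 21
augment #2: 9→6→2 bottleneck 2, total now 23
augment #3: 9→0→1→2 bottleneck 8, total now 31
augment #4: 9→7→3→2 bottleneck 4, total now 35
augment #5: 9→0→1→10→3→2 bottleneck 3, total now 38

Maximum flow value: 38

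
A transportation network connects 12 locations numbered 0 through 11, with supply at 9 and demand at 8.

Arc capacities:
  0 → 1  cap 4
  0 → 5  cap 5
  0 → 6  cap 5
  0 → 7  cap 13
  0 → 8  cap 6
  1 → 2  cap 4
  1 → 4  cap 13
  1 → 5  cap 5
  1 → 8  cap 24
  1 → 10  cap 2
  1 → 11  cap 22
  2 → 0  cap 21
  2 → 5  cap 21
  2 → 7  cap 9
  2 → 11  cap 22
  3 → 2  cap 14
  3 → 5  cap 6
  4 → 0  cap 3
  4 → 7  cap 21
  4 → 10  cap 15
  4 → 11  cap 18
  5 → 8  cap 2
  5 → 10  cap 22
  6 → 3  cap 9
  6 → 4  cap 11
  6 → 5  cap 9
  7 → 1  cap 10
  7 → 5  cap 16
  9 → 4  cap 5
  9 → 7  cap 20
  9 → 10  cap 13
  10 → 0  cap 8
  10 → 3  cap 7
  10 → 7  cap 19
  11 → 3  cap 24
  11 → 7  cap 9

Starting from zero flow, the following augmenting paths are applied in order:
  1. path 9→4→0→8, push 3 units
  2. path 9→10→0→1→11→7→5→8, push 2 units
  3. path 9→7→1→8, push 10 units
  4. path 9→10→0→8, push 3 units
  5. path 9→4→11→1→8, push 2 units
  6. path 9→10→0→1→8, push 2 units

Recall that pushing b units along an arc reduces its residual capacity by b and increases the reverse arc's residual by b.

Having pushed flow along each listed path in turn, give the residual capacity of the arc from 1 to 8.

Residual capacity of (1,8): 10

after path 1 (9→4→0→8, push 3): res(1,8)=24
after path 2 (9→10→0→1→11→7→5→8, push 2): res(1,8)=24
after path 3 (9→7→1→8, push 10): res(1,8)=14
after path 4 (9→10→0→8, push 3): res(1,8)=14
after path 5 (9→4→11→1→8, push 2): res(1,8)=12
after path 6 (9→10→0→1→8, push 2): res(1,8)=10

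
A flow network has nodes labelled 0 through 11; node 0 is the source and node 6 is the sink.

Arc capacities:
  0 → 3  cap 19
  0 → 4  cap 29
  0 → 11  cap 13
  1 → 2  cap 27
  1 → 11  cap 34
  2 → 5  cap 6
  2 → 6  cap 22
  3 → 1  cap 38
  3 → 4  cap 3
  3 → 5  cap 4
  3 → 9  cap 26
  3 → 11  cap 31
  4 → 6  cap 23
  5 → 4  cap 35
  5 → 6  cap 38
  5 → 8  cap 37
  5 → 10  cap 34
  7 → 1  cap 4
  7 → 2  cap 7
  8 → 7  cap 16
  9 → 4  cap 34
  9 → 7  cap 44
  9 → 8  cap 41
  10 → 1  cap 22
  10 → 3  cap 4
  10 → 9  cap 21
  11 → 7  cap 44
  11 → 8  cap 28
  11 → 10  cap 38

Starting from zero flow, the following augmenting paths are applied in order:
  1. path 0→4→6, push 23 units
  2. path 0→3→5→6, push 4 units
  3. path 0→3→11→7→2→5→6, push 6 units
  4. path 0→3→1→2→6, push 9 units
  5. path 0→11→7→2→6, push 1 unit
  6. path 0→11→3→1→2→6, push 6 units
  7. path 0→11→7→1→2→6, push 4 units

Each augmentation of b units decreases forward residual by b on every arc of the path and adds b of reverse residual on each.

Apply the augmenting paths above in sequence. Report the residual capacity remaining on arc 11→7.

after path 1 (0→4→6, push 23): res(11,7)=44
after path 2 (0→3→5→6, push 4): res(11,7)=44
after path 3 (0→3→11→7→2→5→6, push 6): res(11,7)=38
after path 4 (0→3→1→2→6, push 9): res(11,7)=38
after path 5 (0→11→7→2→6, push 1): res(11,7)=37
after path 6 (0→11→3→1→2→6, push 6): res(11,7)=37
after path 7 (0→11→7→1→2→6, push 4): res(11,7)=33

Residual capacity of (11,7): 33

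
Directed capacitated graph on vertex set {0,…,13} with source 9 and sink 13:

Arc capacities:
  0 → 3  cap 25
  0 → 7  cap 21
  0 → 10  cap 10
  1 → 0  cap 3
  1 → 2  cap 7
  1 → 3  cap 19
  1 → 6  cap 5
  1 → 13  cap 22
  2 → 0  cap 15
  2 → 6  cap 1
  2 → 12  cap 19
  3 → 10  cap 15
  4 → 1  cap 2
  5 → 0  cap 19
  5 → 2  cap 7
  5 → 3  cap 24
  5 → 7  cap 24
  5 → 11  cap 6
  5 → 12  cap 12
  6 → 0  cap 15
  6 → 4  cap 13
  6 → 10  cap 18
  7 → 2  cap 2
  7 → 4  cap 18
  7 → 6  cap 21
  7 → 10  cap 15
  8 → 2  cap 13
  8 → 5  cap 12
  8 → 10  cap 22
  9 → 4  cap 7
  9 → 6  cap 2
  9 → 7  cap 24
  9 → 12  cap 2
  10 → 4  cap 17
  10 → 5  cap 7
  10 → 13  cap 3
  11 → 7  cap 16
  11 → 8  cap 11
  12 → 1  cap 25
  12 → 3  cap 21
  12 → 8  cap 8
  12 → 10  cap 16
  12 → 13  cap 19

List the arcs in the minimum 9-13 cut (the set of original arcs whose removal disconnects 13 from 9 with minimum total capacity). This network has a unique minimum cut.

augment #1: 9→12→13 push 2
augment #2: 9→4→1→13 push 2
augment #3: 9→6→10→13 push 2
augment #4: 9→7→10→13 push 1
augment #5: 9→7→2→12→13 push 2
augment #6: 9→7→10→5→12→13 push 7
max flow = 16; residual-reachable set from 9 gives S-side
cut edges (S→T): {(4,1), (7,2), (9,12), (10,5), (10,13)} total cap 16

Min-cut arcs: {(4,1), (7,2), (9,12), (10,5), (10,13)} (total capacity 16)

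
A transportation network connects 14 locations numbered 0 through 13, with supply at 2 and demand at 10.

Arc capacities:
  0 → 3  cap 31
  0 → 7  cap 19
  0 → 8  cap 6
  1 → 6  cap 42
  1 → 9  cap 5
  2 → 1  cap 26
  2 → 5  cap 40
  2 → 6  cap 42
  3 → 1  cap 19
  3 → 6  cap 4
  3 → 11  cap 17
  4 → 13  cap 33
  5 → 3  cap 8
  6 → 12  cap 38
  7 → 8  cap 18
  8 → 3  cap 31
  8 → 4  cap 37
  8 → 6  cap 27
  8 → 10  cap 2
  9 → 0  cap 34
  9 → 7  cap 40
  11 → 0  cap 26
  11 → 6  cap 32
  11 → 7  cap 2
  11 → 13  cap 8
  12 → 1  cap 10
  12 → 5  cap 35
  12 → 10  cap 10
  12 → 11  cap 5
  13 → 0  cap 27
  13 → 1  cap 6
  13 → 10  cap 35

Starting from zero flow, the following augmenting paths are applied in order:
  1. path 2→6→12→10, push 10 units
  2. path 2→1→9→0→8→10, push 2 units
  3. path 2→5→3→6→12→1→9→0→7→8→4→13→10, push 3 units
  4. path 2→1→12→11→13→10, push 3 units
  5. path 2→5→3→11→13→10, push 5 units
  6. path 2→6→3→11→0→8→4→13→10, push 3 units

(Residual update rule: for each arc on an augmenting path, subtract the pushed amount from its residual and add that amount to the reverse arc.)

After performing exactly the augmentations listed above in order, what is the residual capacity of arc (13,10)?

after path 1 (2→6→12→10, push 10): res(13,10)=35
after path 2 (2→1→9→0→8→10, push 2): res(13,10)=35
after path 3 (2→5→3→6→12→1→9→0→7→8→4→13→10, push 3): res(13,10)=32
after path 4 (2→1→12→11→13→10, push 3): res(13,10)=29
after path 5 (2→5→3→11→13→10, push 5): res(13,10)=24
after path 6 (2→6→3→11→0→8→4→13→10, push 3): res(13,10)=21

Residual capacity of (13,10): 21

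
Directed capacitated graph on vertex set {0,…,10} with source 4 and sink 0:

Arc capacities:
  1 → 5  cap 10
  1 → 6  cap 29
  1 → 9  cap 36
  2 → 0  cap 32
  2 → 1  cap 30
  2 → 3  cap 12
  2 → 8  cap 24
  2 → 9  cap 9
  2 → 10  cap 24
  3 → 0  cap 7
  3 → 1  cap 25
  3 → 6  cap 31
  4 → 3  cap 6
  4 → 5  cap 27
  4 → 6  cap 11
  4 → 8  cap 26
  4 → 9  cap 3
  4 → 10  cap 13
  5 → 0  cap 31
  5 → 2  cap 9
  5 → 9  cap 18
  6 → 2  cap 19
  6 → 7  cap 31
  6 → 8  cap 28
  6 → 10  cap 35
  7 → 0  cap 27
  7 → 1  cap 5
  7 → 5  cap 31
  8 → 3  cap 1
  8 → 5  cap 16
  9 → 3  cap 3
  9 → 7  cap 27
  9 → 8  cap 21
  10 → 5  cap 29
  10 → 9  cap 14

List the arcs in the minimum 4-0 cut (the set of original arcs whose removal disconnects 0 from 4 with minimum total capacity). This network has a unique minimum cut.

Min-cut arcs: {(4,3), (4,5), (4,6), (4,9), (4,10), (8,3), (8,5)} (total capacity 77)

augment #1: 4→3→0 push 6
augment #2: 4→5→0 push 27
augment #3: 4→6→2→0 push 11
augment #4: 4→8→3→0 push 1
augment #5: 4→8→5→0 push 4
augment #6: 4→9→7→0 push 3
augment #7: 4→8→5→2→0 push 9
augment #8: 4→10→9→7→0 push 13
augment #9: 4→8→5→9→7→0 push 3
max flow = 77; residual-reachable set from 4 gives S-side
cut edges (S→T): {(4,3), (4,5), (4,6), (4,9), (4,10), (8,3), (8,5)} total cap 77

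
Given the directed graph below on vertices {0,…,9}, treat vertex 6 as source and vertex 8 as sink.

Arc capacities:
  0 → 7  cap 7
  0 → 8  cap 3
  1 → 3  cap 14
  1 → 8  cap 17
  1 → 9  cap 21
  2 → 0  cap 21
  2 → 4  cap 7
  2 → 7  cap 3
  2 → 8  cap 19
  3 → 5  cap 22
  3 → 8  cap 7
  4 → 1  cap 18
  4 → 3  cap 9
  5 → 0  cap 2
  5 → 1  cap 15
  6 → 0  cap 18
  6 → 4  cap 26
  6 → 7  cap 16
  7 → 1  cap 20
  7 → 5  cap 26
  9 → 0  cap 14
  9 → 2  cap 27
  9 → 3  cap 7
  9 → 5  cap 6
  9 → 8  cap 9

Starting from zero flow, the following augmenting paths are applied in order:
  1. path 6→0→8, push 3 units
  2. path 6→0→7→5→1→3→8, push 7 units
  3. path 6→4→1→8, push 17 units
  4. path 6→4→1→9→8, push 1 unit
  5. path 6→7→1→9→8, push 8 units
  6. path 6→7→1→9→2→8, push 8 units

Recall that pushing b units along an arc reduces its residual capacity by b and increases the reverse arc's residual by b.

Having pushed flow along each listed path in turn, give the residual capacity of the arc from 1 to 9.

Residual capacity of (1,9): 4

after path 1 (6→0→8, push 3): res(1,9)=21
after path 2 (6→0→7→5→1→3→8, push 7): res(1,9)=21
after path 3 (6→4→1→8, push 17): res(1,9)=21
after path 4 (6→4→1→9→8, push 1): res(1,9)=20
after path 5 (6→7→1→9→8, push 8): res(1,9)=12
after path 6 (6→7→1→9→2→8, push 8): res(1,9)=4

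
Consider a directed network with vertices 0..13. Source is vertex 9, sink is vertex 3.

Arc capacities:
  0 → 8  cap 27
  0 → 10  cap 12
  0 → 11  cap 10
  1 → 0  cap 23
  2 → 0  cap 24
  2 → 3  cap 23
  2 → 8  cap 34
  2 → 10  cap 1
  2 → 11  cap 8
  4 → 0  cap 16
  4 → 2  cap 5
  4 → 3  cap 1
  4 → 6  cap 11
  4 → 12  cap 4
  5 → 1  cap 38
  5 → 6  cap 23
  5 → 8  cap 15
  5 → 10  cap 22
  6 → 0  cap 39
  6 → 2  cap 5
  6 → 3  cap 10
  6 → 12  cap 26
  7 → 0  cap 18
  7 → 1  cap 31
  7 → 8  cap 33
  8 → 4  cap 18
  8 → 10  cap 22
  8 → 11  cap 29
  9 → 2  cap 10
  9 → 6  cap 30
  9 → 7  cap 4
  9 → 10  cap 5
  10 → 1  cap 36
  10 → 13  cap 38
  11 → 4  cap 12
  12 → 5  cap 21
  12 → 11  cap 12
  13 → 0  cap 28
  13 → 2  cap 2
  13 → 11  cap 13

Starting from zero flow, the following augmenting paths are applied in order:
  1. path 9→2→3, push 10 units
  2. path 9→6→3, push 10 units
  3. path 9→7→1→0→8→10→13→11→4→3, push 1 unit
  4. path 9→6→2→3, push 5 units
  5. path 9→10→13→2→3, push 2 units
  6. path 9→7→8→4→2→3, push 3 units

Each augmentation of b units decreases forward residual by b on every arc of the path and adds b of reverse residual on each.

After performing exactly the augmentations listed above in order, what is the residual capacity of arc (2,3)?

Residual capacity of (2,3): 3

after path 1 (9→2→3, push 10): res(2,3)=13
after path 2 (9→6→3, push 10): res(2,3)=13
after path 3 (9→7→1→0→8→10→13→11→4→3, push 1): res(2,3)=13
after path 4 (9→6→2→3, push 5): res(2,3)=8
after path 5 (9→10→13→2→3, push 2): res(2,3)=6
after path 6 (9→7→8→4→2→3, push 3): res(2,3)=3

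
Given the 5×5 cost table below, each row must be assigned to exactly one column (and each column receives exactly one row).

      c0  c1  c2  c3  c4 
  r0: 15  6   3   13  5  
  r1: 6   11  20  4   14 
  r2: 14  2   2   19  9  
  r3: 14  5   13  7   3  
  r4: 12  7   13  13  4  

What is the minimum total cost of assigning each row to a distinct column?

Minimum assignment cost: 22

optimal assignment: row0→col2 (cost 3), row1→col0 (cost 6), row2→col1 (cost 2), row3→col3 (cost 7), row4→col4 (cost 4)
total = 3 + 6 + 2 + 7 + 4 = 22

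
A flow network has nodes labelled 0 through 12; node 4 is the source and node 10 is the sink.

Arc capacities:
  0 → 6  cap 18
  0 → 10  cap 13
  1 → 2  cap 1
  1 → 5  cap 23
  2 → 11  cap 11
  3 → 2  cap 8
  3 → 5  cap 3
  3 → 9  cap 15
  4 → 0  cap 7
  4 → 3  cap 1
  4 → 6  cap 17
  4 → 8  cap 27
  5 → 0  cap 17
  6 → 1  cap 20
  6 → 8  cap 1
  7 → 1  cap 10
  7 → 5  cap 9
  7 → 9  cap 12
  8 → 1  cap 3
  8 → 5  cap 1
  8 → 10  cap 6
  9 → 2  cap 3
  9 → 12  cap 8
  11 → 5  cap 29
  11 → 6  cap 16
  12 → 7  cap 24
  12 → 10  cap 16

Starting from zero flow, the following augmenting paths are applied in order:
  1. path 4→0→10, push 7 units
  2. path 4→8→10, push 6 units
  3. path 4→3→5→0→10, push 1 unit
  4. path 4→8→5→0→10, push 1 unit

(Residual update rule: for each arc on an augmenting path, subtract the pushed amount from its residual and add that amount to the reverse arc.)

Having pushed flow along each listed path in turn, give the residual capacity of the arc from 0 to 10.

Residual capacity of (0,10): 4

after path 1 (4→0→10, push 7): res(0,10)=6
after path 2 (4→8→10, push 6): res(0,10)=6
after path 3 (4→3→5→0→10, push 1): res(0,10)=5
after path 4 (4→8→5→0→10, push 1): res(0,10)=4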